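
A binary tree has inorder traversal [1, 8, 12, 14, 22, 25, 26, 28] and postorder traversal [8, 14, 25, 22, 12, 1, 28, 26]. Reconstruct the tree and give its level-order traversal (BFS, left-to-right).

Inorder:   [1, 8, 12, 14, 22, 25, 26, 28]
Postorder: [8, 14, 25, 22, 12, 1, 28, 26]
Algorithm: postorder visits root last, so walk postorder right-to-left;
each value is the root of the current inorder slice — split it at that
value, recurse on the right subtree first, then the left.
Recursive splits:
  root=26; inorder splits into left=[1, 8, 12, 14, 22, 25], right=[28]
  root=28; inorder splits into left=[], right=[]
  root=1; inorder splits into left=[], right=[8, 12, 14, 22, 25]
  root=12; inorder splits into left=[8], right=[14, 22, 25]
  root=22; inorder splits into left=[14], right=[25]
  root=25; inorder splits into left=[], right=[]
  root=14; inorder splits into left=[], right=[]
  root=8; inorder splits into left=[], right=[]
Reconstructed level-order: [26, 1, 28, 12, 8, 22, 14, 25]


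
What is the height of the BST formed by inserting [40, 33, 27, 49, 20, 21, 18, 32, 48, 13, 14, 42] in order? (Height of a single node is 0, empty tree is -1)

Insertion order: [40, 33, 27, 49, 20, 21, 18, 32, 48, 13, 14, 42]
Tree (level-order array): [40, 33, 49, 27, None, 48, None, 20, 32, 42, None, 18, 21, None, None, None, None, 13, None, None, None, None, 14]
Compute height bottom-up (empty subtree = -1):
  height(14) = 1 + max(-1, -1) = 0
  height(13) = 1 + max(-1, 0) = 1
  height(18) = 1 + max(1, -1) = 2
  height(21) = 1 + max(-1, -1) = 0
  height(20) = 1 + max(2, 0) = 3
  height(32) = 1 + max(-1, -1) = 0
  height(27) = 1 + max(3, 0) = 4
  height(33) = 1 + max(4, -1) = 5
  height(42) = 1 + max(-1, -1) = 0
  height(48) = 1 + max(0, -1) = 1
  height(49) = 1 + max(1, -1) = 2
  height(40) = 1 + max(5, 2) = 6
Height = 6


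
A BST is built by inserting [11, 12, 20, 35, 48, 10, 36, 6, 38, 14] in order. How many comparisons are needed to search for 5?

Search path for 5: 11 -> 10 -> 6
Found: False
Comparisons: 3


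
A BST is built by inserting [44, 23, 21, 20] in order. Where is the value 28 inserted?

Starting tree (level order): [44, 23, None, 21, None, 20]
Insertion path: 44 -> 23
Result: insert 28 as right child of 23
Final tree (level order): [44, 23, None, 21, 28, 20]


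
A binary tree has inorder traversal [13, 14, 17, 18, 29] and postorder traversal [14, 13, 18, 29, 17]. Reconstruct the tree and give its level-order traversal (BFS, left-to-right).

Inorder:   [13, 14, 17, 18, 29]
Postorder: [14, 13, 18, 29, 17]
Algorithm: postorder visits root last, so walk postorder right-to-left;
each value is the root of the current inorder slice — split it at that
value, recurse on the right subtree first, then the left.
Recursive splits:
  root=17; inorder splits into left=[13, 14], right=[18, 29]
  root=29; inorder splits into left=[18], right=[]
  root=18; inorder splits into left=[], right=[]
  root=13; inorder splits into left=[], right=[14]
  root=14; inorder splits into left=[], right=[]
Reconstructed level-order: [17, 13, 29, 14, 18]


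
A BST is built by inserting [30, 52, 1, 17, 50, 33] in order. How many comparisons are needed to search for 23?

Search path for 23: 30 -> 1 -> 17
Found: False
Comparisons: 3


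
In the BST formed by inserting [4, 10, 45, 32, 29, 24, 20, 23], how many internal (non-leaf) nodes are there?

Tree built from: [4, 10, 45, 32, 29, 24, 20, 23]
Tree (level-order array): [4, None, 10, None, 45, 32, None, 29, None, 24, None, 20, None, None, 23]
Rule: An internal node has at least one child.
Per-node child counts:
  node 4: 1 child(ren)
  node 10: 1 child(ren)
  node 45: 1 child(ren)
  node 32: 1 child(ren)
  node 29: 1 child(ren)
  node 24: 1 child(ren)
  node 20: 1 child(ren)
  node 23: 0 child(ren)
Matching nodes: [4, 10, 45, 32, 29, 24, 20]
Count of internal (non-leaf) nodes: 7


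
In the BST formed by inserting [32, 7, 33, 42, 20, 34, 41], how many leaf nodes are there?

Tree built from: [32, 7, 33, 42, 20, 34, 41]
Tree (level-order array): [32, 7, 33, None, 20, None, 42, None, None, 34, None, None, 41]
Rule: A leaf has 0 children.
Per-node child counts:
  node 32: 2 child(ren)
  node 7: 1 child(ren)
  node 20: 0 child(ren)
  node 33: 1 child(ren)
  node 42: 1 child(ren)
  node 34: 1 child(ren)
  node 41: 0 child(ren)
Matching nodes: [20, 41]
Count of leaf nodes: 2


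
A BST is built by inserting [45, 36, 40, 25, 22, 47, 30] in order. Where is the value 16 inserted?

Starting tree (level order): [45, 36, 47, 25, 40, None, None, 22, 30]
Insertion path: 45 -> 36 -> 25 -> 22
Result: insert 16 as left child of 22
Final tree (level order): [45, 36, 47, 25, 40, None, None, 22, 30, None, None, 16]


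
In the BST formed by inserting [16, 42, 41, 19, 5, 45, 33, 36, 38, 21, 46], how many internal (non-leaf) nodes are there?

Tree built from: [16, 42, 41, 19, 5, 45, 33, 36, 38, 21, 46]
Tree (level-order array): [16, 5, 42, None, None, 41, 45, 19, None, None, 46, None, 33, None, None, 21, 36, None, None, None, 38]
Rule: An internal node has at least one child.
Per-node child counts:
  node 16: 2 child(ren)
  node 5: 0 child(ren)
  node 42: 2 child(ren)
  node 41: 1 child(ren)
  node 19: 1 child(ren)
  node 33: 2 child(ren)
  node 21: 0 child(ren)
  node 36: 1 child(ren)
  node 38: 0 child(ren)
  node 45: 1 child(ren)
  node 46: 0 child(ren)
Matching nodes: [16, 42, 41, 19, 33, 36, 45]
Count of internal (non-leaf) nodes: 7


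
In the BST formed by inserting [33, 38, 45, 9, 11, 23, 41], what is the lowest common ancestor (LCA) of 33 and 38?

Tree insertion order: [33, 38, 45, 9, 11, 23, 41]
Tree (level-order array): [33, 9, 38, None, 11, None, 45, None, 23, 41]
In a BST, the LCA of p=33, q=38 is the first node v on the
root-to-leaf path with p <= v <= q (go left if both < v, right if both > v).
Walk from root:
  at 33: 33 <= 33 <= 38, this is the LCA
LCA = 33


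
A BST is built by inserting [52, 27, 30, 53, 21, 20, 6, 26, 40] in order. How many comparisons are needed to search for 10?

Search path for 10: 52 -> 27 -> 21 -> 20 -> 6
Found: False
Comparisons: 5


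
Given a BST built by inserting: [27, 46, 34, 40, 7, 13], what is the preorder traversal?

Tree insertion order: [27, 46, 34, 40, 7, 13]
Tree (level-order array): [27, 7, 46, None, 13, 34, None, None, None, None, 40]
Preorder traversal: [27, 7, 13, 46, 34, 40]


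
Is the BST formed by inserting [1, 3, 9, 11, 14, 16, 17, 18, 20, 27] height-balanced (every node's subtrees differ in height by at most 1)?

Tree (level-order array): [1, None, 3, None, 9, None, 11, None, 14, None, 16, None, 17, None, 18, None, 20, None, 27]
Definition: a tree is height-balanced if, at every node, |h(left) - h(right)| <= 1 (empty subtree has height -1).
Bottom-up per-node check:
  node 27: h_left=-1, h_right=-1, diff=0 [OK], height=0
  node 20: h_left=-1, h_right=0, diff=1 [OK], height=1
  node 18: h_left=-1, h_right=1, diff=2 [FAIL (|-1-1|=2 > 1)], height=2
  node 17: h_left=-1, h_right=2, diff=3 [FAIL (|-1-2|=3 > 1)], height=3
  node 16: h_left=-1, h_right=3, diff=4 [FAIL (|-1-3|=4 > 1)], height=4
  node 14: h_left=-1, h_right=4, diff=5 [FAIL (|-1-4|=5 > 1)], height=5
  node 11: h_left=-1, h_right=5, diff=6 [FAIL (|-1-5|=6 > 1)], height=6
  node 9: h_left=-1, h_right=6, diff=7 [FAIL (|-1-6|=7 > 1)], height=7
  node 3: h_left=-1, h_right=7, diff=8 [FAIL (|-1-7|=8 > 1)], height=8
  node 1: h_left=-1, h_right=8, diff=9 [FAIL (|-1-8|=9 > 1)], height=9
Node 18 violates the condition: |-1 - 1| = 2 > 1.
Result: Not balanced


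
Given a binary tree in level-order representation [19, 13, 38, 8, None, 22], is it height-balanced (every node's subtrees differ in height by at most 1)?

Tree (level-order array): [19, 13, 38, 8, None, 22]
Definition: a tree is height-balanced if, at every node, |h(left) - h(right)| <= 1 (empty subtree has height -1).
Bottom-up per-node check:
  node 8: h_left=-1, h_right=-1, diff=0 [OK], height=0
  node 13: h_left=0, h_right=-1, diff=1 [OK], height=1
  node 22: h_left=-1, h_right=-1, diff=0 [OK], height=0
  node 38: h_left=0, h_right=-1, diff=1 [OK], height=1
  node 19: h_left=1, h_right=1, diff=0 [OK], height=2
All nodes satisfy the balance condition.
Result: Balanced


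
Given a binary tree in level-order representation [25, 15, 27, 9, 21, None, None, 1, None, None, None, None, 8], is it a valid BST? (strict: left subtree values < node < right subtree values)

Level-order array: [25, 15, 27, 9, 21, None, None, 1, None, None, None, None, 8]
Validate using subtree bounds (lo, hi): at each node, require lo < value < hi,
then recurse left with hi=value and right with lo=value.
Preorder trace (stopping at first violation):
  at node 25 with bounds (-inf, +inf): OK
  at node 15 with bounds (-inf, 25): OK
  at node 9 with bounds (-inf, 15): OK
  at node 1 with bounds (-inf, 9): OK
  at node 8 with bounds (1, 9): OK
  at node 21 with bounds (15, 25): OK
  at node 27 with bounds (25, +inf): OK
No violation found at any node.
Result: Valid BST


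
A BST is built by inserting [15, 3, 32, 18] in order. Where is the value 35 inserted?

Starting tree (level order): [15, 3, 32, None, None, 18]
Insertion path: 15 -> 32
Result: insert 35 as right child of 32
Final tree (level order): [15, 3, 32, None, None, 18, 35]


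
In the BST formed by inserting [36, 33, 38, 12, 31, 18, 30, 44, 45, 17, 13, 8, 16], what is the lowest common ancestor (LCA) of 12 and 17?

Tree insertion order: [36, 33, 38, 12, 31, 18, 30, 44, 45, 17, 13, 8, 16]
Tree (level-order array): [36, 33, 38, 12, None, None, 44, 8, 31, None, 45, None, None, 18, None, None, None, 17, 30, 13, None, None, None, None, 16]
In a BST, the LCA of p=12, q=17 is the first node v on the
root-to-leaf path with p <= v <= q (go left if both < v, right if both > v).
Walk from root:
  at 36: both 12 and 17 < 36, go left
  at 33: both 12 and 17 < 33, go left
  at 12: 12 <= 12 <= 17, this is the LCA
LCA = 12


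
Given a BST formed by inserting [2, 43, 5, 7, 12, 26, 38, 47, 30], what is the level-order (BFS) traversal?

Tree insertion order: [2, 43, 5, 7, 12, 26, 38, 47, 30]
Tree (level-order array): [2, None, 43, 5, 47, None, 7, None, None, None, 12, None, 26, None, 38, 30]
BFS from the root, enqueuing left then right child of each popped node:
  queue [2] -> pop 2, enqueue [43], visited so far: [2]
  queue [43] -> pop 43, enqueue [5, 47], visited so far: [2, 43]
  queue [5, 47] -> pop 5, enqueue [7], visited so far: [2, 43, 5]
  queue [47, 7] -> pop 47, enqueue [none], visited so far: [2, 43, 5, 47]
  queue [7] -> pop 7, enqueue [12], visited so far: [2, 43, 5, 47, 7]
  queue [12] -> pop 12, enqueue [26], visited so far: [2, 43, 5, 47, 7, 12]
  queue [26] -> pop 26, enqueue [38], visited so far: [2, 43, 5, 47, 7, 12, 26]
  queue [38] -> pop 38, enqueue [30], visited so far: [2, 43, 5, 47, 7, 12, 26, 38]
  queue [30] -> pop 30, enqueue [none], visited so far: [2, 43, 5, 47, 7, 12, 26, 38, 30]
Result: [2, 43, 5, 47, 7, 12, 26, 38, 30]


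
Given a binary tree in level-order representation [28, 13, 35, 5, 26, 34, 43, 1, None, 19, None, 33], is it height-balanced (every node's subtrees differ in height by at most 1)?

Tree (level-order array): [28, 13, 35, 5, 26, 34, 43, 1, None, 19, None, 33]
Definition: a tree is height-balanced if, at every node, |h(left) - h(right)| <= 1 (empty subtree has height -1).
Bottom-up per-node check:
  node 1: h_left=-1, h_right=-1, diff=0 [OK], height=0
  node 5: h_left=0, h_right=-1, diff=1 [OK], height=1
  node 19: h_left=-1, h_right=-1, diff=0 [OK], height=0
  node 26: h_left=0, h_right=-1, diff=1 [OK], height=1
  node 13: h_left=1, h_right=1, diff=0 [OK], height=2
  node 33: h_left=-1, h_right=-1, diff=0 [OK], height=0
  node 34: h_left=0, h_right=-1, diff=1 [OK], height=1
  node 43: h_left=-1, h_right=-1, diff=0 [OK], height=0
  node 35: h_left=1, h_right=0, diff=1 [OK], height=2
  node 28: h_left=2, h_right=2, diff=0 [OK], height=3
All nodes satisfy the balance condition.
Result: Balanced


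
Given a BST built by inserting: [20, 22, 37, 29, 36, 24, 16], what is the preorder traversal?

Tree insertion order: [20, 22, 37, 29, 36, 24, 16]
Tree (level-order array): [20, 16, 22, None, None, None, 37, 29, None, 24, 36]
Preorder traversal: [20, 16, 22, 37, 29, 24, 36]


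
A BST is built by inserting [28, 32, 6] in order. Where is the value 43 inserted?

Starting tree (level order): [28, 6, 32]
Insertion path: 28 -> 32
Result: insert 43 as right child of 32
Final tree (level order): [28, 6, 32, None, None, None, 43]


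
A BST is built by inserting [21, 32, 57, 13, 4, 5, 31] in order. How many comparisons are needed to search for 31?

Search path for 31: 21 -> 32 -> 31
Found: True
Comparisons: 3


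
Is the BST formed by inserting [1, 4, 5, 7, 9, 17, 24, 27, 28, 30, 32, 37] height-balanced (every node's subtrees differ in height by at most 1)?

Tree (level-order array): [1, None, 4, None, 5, None, 7, None, 9, None, 17, None, 24, None, 27, None, 28, None, 30, None, 32, None, 37]
Definition: a tree is height-balanced if, at every node, |h(left) - h(right)| <= 1 (empty subtree has height -1).
Bottom-up per-node check:
  node 37: h_left=-1, h_right=-1, diff=0 [OK], height=0
  node 32: h_left=-1, h_right=0, diff=1 [OK], height=1
  node 30: h_left=-1, h_right=1, diff=2 [FAIL (|-1-1|=2 > 1)], height=2
  node 28: h_left=-1, h_right=2, diff=3 [FAIL (|-1-2|=3 > 1)], height=3
  node 27: h_left=-1, h_right=3, diff=4 [FAIL (|-1-3|=4 > 1)], height=4
  node 24: h_left=-1, h_right=4, diff=5 [FAIL (|-1-4|=5 > 1)], height=5
  node 17: h_left=-1, h_right=5, diff=6 [FAIL (|-1-5|=6 > 1)], height=6
  node 9: h_left=-1, h_right=6, diff=7 [FAIL (|-1-6|=7 > 1)], height=7
  node 7: h_left=-1, h_right=7, diff=8 [FAIL (|-1-7|=8 > 1)], height=8
  node 5: h_left=-1, h_right=8, diff=9 [FAIL (|-1-8|=9 > 1)], height=9
  node 4: h_left=-1, h_right=9, diff=10 [FAIL (|-1-9|=10 > 1)], height=10
  node 1: h_left=-1, h_right=10, diff=11 [FAIL (|-1-10|=11 > 1)], height=11
Node 30 violates the condition: |-1 - 1| = 2 > 1.
Result: Not balanced


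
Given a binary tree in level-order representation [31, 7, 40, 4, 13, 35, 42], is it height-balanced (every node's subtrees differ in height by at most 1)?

Tree (level-order array): [31, 7, 40, 4, 13, 35, 42]
Definition: a tree is height-balanced if, at every node, |h(left) - h(right)| <= 1 (empty subtree has height -1).
Bottom-up per-node check:
  node 4: h_left=-1, h_right=-1, diff=0 [OK], height=0
  node 13: h_left=-1, h_right=-1, diff=0 [OK], height=0
  node 7: h_left=0, h_right=0, diff=0 [OK], height=1
  node 35: h_left=-1, h_right=-1, diff=0 [OK], height=0
  node 42: h_left=-1, h_right=-1, diff=0 [OK], height=0
  node 40: h_left=0, h_right=0, diff=0 [OK], height=1
  node 31: h_left=1, h_right=1, diff=0 [OK], height=2
All nodes satisfy the balance condition.
Result: Balanced


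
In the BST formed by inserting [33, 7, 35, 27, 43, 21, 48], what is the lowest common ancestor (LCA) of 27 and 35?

Tree insertion order: [33, 7, 35, 27, 43, 21, 48]
Tree (level-order array): [33, 7, 35, None, 27, None, 43, 21, None, None, 48]
In a BST, the LCA of p=27, q=35 is the first node v on the
root-to-leaf path with p <= v <= q (go left if both < v, right if both > v).
Walk from root:
  at 33: 27 <= 33 <= 35, this is the LCA
LCA = 33


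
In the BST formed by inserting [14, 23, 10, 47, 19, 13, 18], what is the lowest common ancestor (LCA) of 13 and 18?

Tree insertion order: [14, 23, 10, 47, 19, 13, 18]
Tree (level-order array): [14, 10, 23, None, 13, 19, 47, None, None, 18]
In a BST, the LCA of p=13, q=18 is the first node v on the
root-to-leaf path with p <= v <= q (go left if both < v, right if both > v).
Walk from root:
  at 14: 13 <= 14 <= 18, this is the LCA
LCA = 14


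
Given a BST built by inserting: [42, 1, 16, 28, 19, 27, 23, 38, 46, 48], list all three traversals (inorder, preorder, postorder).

Tree insertion order: [42, 1, 16, 28, 19, 27, 23, 38, 46, 48]
Tree (level-order array): [42, 1, 46, None, 16, None, 48, None, 28, None, None, 19, 38, None, 27, None, None, 23]
Inorder (L, root, R): [1, 16, 19, 23, 27, 28, 38, 42, 46, 48]
Preorder (root, L, R): [42, 1, 16, 28, 19, 27, 23, 38, 46, 48]
Postorder (L, R, root): [23, 27, 19, 38, 28, 16, 1, 48, 46, 42]


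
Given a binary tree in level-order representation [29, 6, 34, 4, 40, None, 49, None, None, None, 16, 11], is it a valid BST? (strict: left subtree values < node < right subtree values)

Level-order array: [29, 6, 34, 4, 40, None, 49, None, None, None, 16, 11]
Validate using subtree bounds (lo, hi): at each node, require lo < value < hi,
then recurse left with hi=value and right with lo=value.
Preorder trace (stopping at first violation):
  at node 29 with bounds (-inf, +inf): OK
  at node 6 with bounds (-inf, 29): OK
  at node 4 with bounds (-inf, 6): OK
  at node 40 with bounds (6, 29): VIOLATION
Node 40 violates its bound: not (6 < 40 < 29).
Result: Not a valid BST


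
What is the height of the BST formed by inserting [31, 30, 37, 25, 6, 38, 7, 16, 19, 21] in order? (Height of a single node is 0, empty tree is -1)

Insertion order: [31, 30, 37, 25, 6, 38, 7, 16, 19, 21]
Tree (level-order array): [31, 30, 37, 25, None, None, 38, 6, None, None, None, None, 7, None, 16, None, 19, None, 21]
Compute height bottom-up (empty subtree = -1):
  height(21) = 1 + max(-1, -1) = 0
  height(19) = 1 + max(-1, 0) = 1
  height(16) = 1 + max(-1, 1) = 2
  height(7) = 1 + max(-1, 2) = 3
  height(6) = 1 + max(-1, 3) = 4
  height(25) = 1 + max(4, -1) = 5
  height(30) = 1 + max(5, -1) = 6
  height(38) = 1 + max(-1, -1) = 0
  height(37) = 1 + max(-1, 0) = 1
  height(31) = 1 + max(6, 1) = 7
Height = 7


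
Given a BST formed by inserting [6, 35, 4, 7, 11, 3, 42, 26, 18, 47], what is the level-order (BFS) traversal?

Tree insertion order: [6, 35, 4, 7, 11, 3, 42, 26, 18, 47]
Tree (level-order array): [6, 4, 35, 3, None, 7, 42, None, None, None, 11, None, 47, None, 26, None, None, 18]
BFS from the root, enqueuing left then right child of each popped node:
  queue [6] -> pop 6, enqueue [4, 35], visited so far: [6]
  queue [4, 35] -> pop 4, enqueue [3], visited so far: [6, 4]
  queue [35, 3] -> pop 35, enqueue [7, 42], visited so far: [6, 4, 35]
  queue [3, 7, 42] -> pop 3, enqueue [none], visited so far: [6, 4, 35, 3]
  queue [7, 42] -> pop 7, enqueue [11], visited so far: [6, 4, 35, 3, 7]
  queue [42, 11] -> pop 42, enqueue [47], visited so far: [6, 4, 35, 3, 7, 42]
  queue [11, 47] -> pop 11, enqueue [26], visited so far: [6, 4, 35, 3, 7, 42, 11]
  queue [47, 26] -> pop 47, enqueue [none], visited so far: [6, 4, 35, 3, 7, 42, 11, 47]
  queue [26] -> pop 26, enqueue [18], visited so far: [6, 4, 35, 3, 7, 42, 11, 47, 26]
  queue [18] -> pop 18, enqueue [none], visited so far: [6, 4, 35, 3, 7, 42, 11, 47, 26, 18]
Result: [6, 4, 35, 3, 7, 42, 11, 47, 26, 18]


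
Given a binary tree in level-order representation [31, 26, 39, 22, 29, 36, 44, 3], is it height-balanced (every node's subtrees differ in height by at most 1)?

Tree (level-order array): [31, 26, 39, 22, 29, 36, 44, 3]
Definition: a tree is height-balanced if, at every node, |h(left) - h(right)| <= 1 (empty subtree has height -1).
Bottom-up per-node check:
  node 3: h_left=-1, h_right=-1, diff=0 [OK], height=0
  node 22: h_left=0, h_right=-1, diff=1 [OK], height=1
  node 29: h_left=-1, h_right=-1, diff=0 [OK], height=0
  node 26: h_left=1, h_right=0, diff=1 [OK], height=2
  node 36: h_left=-1, h_right=-1, diff=0 [OK], height=0
  node 44: h_left=-1, h_right=-1, diff=0 [OK], height=0
  node 39: h_left=0, h_right=0, diff=0 [OK], height=1
  node 31: h_left=2, h_right=1, diff=1 [OK], height=3
All nodes satisfy the balance condition.
Result: Balanced


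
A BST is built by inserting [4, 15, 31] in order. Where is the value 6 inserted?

Starting tree (level order): [4, None, 15, None, 31]
Insertion path: 4 -> 15
Result: insert 6 as left child of 15
Final tree (level order): [4, None, 15, 6, 31]


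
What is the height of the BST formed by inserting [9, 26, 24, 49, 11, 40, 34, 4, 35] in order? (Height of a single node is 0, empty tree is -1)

Insertion order: [9, 26, 24, 49, 11, 40, 34, 4, 35]
Tree (level-order array): [9, 4, 26, None, None, 24, 49, 11, None, 40, None, None, None, 34, None, None, 35]
Compute height bottom-up (empty subtree = -1):
  height(4) = 1 + max(-1, -1) = 0
  height(11) = 1 + max(-1, -1) = 0
  height(24) = 1 + max(0, -1) = 1
  height(35) = 1 + max(-1, -1) = 0
  height(34) = 1 + max(-1, 0) = 1
  height(40) = 1 + max(1, -1) = 2
  height(49) = 1 + max(2, -1) = 3
  height(26) = 1 + max(1, 3) = 4
  height(9) = 1 + max(0, 4) = 5
Height = 5


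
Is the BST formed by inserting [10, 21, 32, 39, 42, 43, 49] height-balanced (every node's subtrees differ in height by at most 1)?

Tree (level-order array): [10, None, 21, None, 32, None, 39, None, 42, None, 43, None, 49]
Definition: a tree is height-balanced if, at every node, |h(left) - h(right)| <= 1 (empty subtree has height -1).
Bottom-up per-node check:
  node 49: h_left=-1, h_right=-1, diff=0 [OK], height=0
  node 43: h_left=-1, h_right=0, diff=1 [OK], height=1
  node 42: h_left=-1, h_right=1, diff=2 [FAIL (|-1-1|=2 > 1)], height=2
  node 39: h_left=-1, h_right=2, diff=3 [FAIL (|-1-2|=3 > 1)], height=3
  node 32: h_left=-1, h_right=3, diff=4 [FAIL (|-1-3|=4 > 1)], height=4
  node 21: h_left=-1, h_right=4, diff=5 [FAIL (|-1-4|=5 > 1)], height=5
  node 10: h_left=-1, h_right=5, diff=6 [FAIL (|-1-5|=6 > 1)], height=6
Node 42 violates the condition: |-1 - 1| = 2 > 1.
Result: Not balanced


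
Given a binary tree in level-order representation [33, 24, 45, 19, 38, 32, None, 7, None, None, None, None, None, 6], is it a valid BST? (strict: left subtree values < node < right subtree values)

Level-order array: [33, 24, 45, 19, 38, 32, None, 7, None, None, None, None, None, 6]
Validate using subtree bounds (lo, hi): at each node, require lo < value < hi,
then recurse left with hi=value and right with lo=value.
Preorder trace (stopping at first violation):
  at node 33 with bounds (-inf, +inf): OK
  at node 24 with bounds (-inf, 33): OK
  at node 19 with bounds (-inf, 24): OK
  at node 7 with bounds (-inf, 19): OK
  at node 6 with bounds (-inf, 7): OK
  at node 38 with bounds (24, 33): VIOLATION
Node 38 violates its bound: not (24 < 38 < 33).
Result: Not a valid BST


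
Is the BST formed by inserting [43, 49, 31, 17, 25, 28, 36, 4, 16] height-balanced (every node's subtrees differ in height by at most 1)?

Tree (level-order array): [43, 31, 49, 17, 36, None, None, 4, 25, None, None, None, 16, None, 28]
Definition: a tree is height-balanced if, at every node, |h(left) - h(right)| <= 1 (empty subtree has height -1).
Bottom-up per-node check:
  node 16: h_left=-1, h_right=-1, diff=0 [OK], height=0
  node 4: h_left=-1, h_right=0, diff=1 [OK], height=1
  node 28: h_left=-1, h_right=-1, diff=0 [OK], height=0
  node 25: h_left=-1, h_right=0, diff=1 [OK], height=1
  node 17: h_left=1, h_right=1, diff=0 [OK], height=2
  node 36: h_left=-1, h_right=-1, diff=0 [OK], height=0
  node 31: h_left=2, h_right=0, diff=2 [FAIL (|2-0|=2 > 1)], height=3
  node 49: h_left=-1, h_right=-1, diff=0 [OK], height=0
  node 43: h_left=3, h_right=0, diff=3 [FAIL (|3-0|=3 > 1)], height=4
Node 31 violates the condition: |2 - 0| = 2 > 1.
Result: Not balanced


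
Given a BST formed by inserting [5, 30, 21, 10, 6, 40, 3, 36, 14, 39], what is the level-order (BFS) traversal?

Tree insertion order: [5, 30, 21, 10, 6, 40, 3, 36, 14, 39]
Tree (level-order array): [5, 3, 30, None, None, 21, 40, 10, None, 36, None, 6, 14, None, 39]
BFS from the root, enqueuing left then right child of each popped node:
  queue [5] -> pop 5, enqueue [3, 30], visited so far: [5]
  queue [3, 30] -> pop 3, enqueue [none], visited so far: [5, 3]
  queue [30] -> pop 30, enqueue [21, 40], visited so far: [5, 3, 30]
  queue [21, 40] -> pop 21, enqueue [10], visited so far: [5, 3, 30, 21]
  queue [40, 10] -> pop 40, enqueue [36], visited so far: [5, 3, 30, 21, 40]
  queue [10, 36] -> pop 10, enqueue [6, 14], visited so far: [5, 3, 30, 21, 40, 10]
  queue [36, 6, 14] -> pop 36, enqueue [39], visited so far: [5, 3, 30, 21, 40, 10, 36]
  queue [6, 14, 39] -> pop 6, enqueue [none], visited so far: [5, 3, 30, 21, 40, 10, 36, 6]
  queue [14, 39] -> pop 14, enqueue [none], visited so far: [5, 3, 30, 21, 40, 10, 36, 6, 14]
  queue [39] -> pop 39, enqueue [none], visited so far: [5, 3, 30, 21, 40, 10, 36, 6, 14, 39]
Result: [5, 3, 30, 21, 40, 10, 36, 6, 14, 39]


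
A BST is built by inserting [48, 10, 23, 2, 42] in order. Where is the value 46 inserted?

Starting tree (level order): [48, 10, None, 2, 23, None, None, None, 42]
Insertion path: 48 -> 10 -> 23 -> 42
Result: insert 46 as right child of 42
Final tree (level order): [48, 10, None, 2, 23, None, None, None, 42, None, 46]


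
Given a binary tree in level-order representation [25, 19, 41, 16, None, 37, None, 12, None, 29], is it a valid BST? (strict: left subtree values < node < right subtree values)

Level-order array: [25, 19, 41, 16, None, 37, None, 12, None, 29]
Validate using subtree bounds (lo, hi): at each node, require lo < value < hi,
then recurse left with hi=value and right with lo=value.
Preorder trace (stopping at first violation):
  at node 25 with bounds (-inf, +inf): OK
  at node 19 with bounds (-inf, 25): OK
  at node 16 with bounds (-inf, 19): OK
  at node 12 with bounds (-inf, 16): OK
  at node 41 with bounds (25, +inf): OK
  at node 37 with bounds (25, 41): OK
  at node 29 with bounds (25, 37): OK
No violation found at any node.
Result: Valid BST


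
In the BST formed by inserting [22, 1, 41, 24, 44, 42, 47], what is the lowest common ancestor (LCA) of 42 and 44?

Tree insertion order: [22, 1, 41, 24, 44, 42, 47]
Tree (level-order array): [22, 1, 41, None, None, 24, 44, None, None, 42, 47]
In a BST, the LCA of p=42, q=44 is the first node v on the
root-to-leaf path with p <= v <= q (go left if both < v, right if both > v).
Walk from root:
  at 22: both 42 and 44 > 22, go right
  at 41: both 42 and 44 > 41, go right
  at 44: 42 <= 44 <= 44, this is the LCA
LCA = 44


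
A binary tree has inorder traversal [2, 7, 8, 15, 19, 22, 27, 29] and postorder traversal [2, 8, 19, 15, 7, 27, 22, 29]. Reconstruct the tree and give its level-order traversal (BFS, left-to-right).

Inorder:   [2, 7, 8, 15, 19, 22, 27, 29]
Postorder: [2, 8, 19, 15, 7, 27, 22, 29]
Algorithm: postorder visits root last, so walk postorder right-to-left;
each value is the root of the current inorder slice — split it at that
value, recurse on the right subtree first, then the left.
Recursive splits:
  root=29; inorder splits into left=[2, 7, 8, 15, 19, 22, 27], right=[]
  root=22; inorder splits into left=[2, 7, 8, 15, 19], right=[27]
  root=27; inorder splits into left=[], right=[]
  root=7; inorder splits into left=[2], right=[8, 15, 19]
  root=15; inorder splits into left=[8], right=[19]
  root=19; inorder splits into left=[], right=[]
  root=8; inorder splits into left=[], right=[]
  root=2; inorder splits into left=[], right=[]
Reconstructed level-order: [29, 22, 7, 27, 2, 15, 8, 19]


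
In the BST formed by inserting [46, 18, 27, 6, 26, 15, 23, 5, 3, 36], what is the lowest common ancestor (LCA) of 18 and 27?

Tree insertion order: [46, 18, 27, 6, 26, 15, 23, 5, 3, 36]
Tree (level-order array): [46, 18, None, 6, 27, 5, 15, 26, 36, 3, None, None, None, 23]
In a BST, the LCA of p=18, q=27 is the first node v on the
root-to-leaf path with p <= v <= q (go left if both < v, right if both > v).
Walk from root:
  at 46: both 18 and 27 < 46, go left
  at 18: 18 <= 18 <= 27, this is the LCA
LCA = 18


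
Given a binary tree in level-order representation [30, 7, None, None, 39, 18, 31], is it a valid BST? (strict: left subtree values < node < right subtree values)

Level-order array: [30, 7, None, None, 39, 18, 31]
Validate using subtree bounds (lo, hi): at each node, require lo < value < hi,
then recurse left with hi=value and right with lo=value.
Preorder trace (stopping at first violation):
  at node 30 with bounds (-inf, +inf): OK
  at node 7 with bounds (-inf, 30): OK
  at node 39 with bounds (7, 30): VIOLATION
Node 39 violates its bound: not (7 < 39 < 30).
Result: Not a valid BST


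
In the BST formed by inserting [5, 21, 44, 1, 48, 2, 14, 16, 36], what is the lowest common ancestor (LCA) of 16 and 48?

Tree insertion order: [5, 21, 44, 1, 48, 2, 14, 16, 36]
Tree (level-order array): [5, 1, 21, None, 2, 14, 44, None, None, None, 16, 36, 48]
In a BST, the LCA of p=16, q=48 is the first node v on the
root-to-leaf path with p <= v <= q (go left if both < v, right if both > v).
Walk from root:
  at 5: both 16 and 48 > 5, go right
  at 21: 16 <= 21 <= 48, this is the LCA
LCA = 21


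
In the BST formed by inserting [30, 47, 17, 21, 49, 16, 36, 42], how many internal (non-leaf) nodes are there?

Tree built from: [30, 47, 17, 21, 49, 16, 36, 42]
Tree (level-order array): [30, 17, 47, 16, 21, 36, 49, None, None, None, None, None, 42]
Rule: An internal node has at least one child.
Per-node child counts:
  node 30: 2 child(ren)
  node 17: 2 child(ren)
  node 16: 0 child(ren)
  node 21: 0 child(ren)
  node 47: 2 child(ren)
  node 36: 1 child(ren)
  node 42: 0 child(ren)
  node 49: 0 child(ren)
Matching nodes: [30, 17, 47, 36]
Count of internal (non-leaf) nodes: 4


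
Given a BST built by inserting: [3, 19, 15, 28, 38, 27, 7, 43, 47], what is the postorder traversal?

Tree insertion order: [3, 19, 15, 28, 38, 27, 7, 43, 47]
Tree (level-order array): [3, None, 19, 15, 28, 7, None, 27, 38, None, None, None, None, None, 43, None, 47]
Postorder traversal: [7, 15, 27, 47, 43, 38, 28, 19, 3]


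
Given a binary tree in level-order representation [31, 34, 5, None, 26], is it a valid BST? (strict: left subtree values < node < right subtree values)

Level-order array: [31, 34, 5, None, 26]
Validate using subtree bounds (lo, hi): at each node, require lo < value < hi,
then recurse left with hi=value and right with lo=value.
Preorder trace (stopping at first violation):
  at node 31 with bounds (-inf, +inf): OK
  at node 34 with bounds (-inf, 31): VIOLATION
Node 34 violates its bound: not (-inf < 34 < 31).
Result: Not a valid BST


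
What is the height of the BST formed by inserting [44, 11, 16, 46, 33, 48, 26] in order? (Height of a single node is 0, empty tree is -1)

Insertion order: [44, 11, 16, 46, 33, 48, 26]
Tree (level-order array): [44, 11, 46, None, 16, None, 48, None, 33, None, None, 26]
Compute height bottom-up (empty subtree = -1):
  height(26) = 1 + max(-1, -1) = 0
  height(33) = 1 + max(0, -1) = 1
  height(16) = 1 + max(-1, 1) = 2
  height(11) = 1 + max(-1, 2) = 3
  height(48) = 1 + max(-1, -1) = 0
  height(46) = 1 + max(-1, 0) = 1
  height(44) = 1 + max(3, 1) = 4
Height = 4


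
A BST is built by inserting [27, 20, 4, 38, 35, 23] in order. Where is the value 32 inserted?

Starting tree (level order): [27, 20, 38, 4, 23, 35]
Insertion path: 27 -> 38 -> 35
Result: insert 32 as left child of 35
Final tree (level order): [27, 20, 38, 4, 23, 35, None, None, None, None, None, 32]


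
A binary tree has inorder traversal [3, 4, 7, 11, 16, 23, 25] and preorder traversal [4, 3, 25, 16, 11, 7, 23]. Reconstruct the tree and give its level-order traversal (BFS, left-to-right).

Inorder:  [3, 4, 7, 11, 16, 23, 25]
Preorder: [4, 3, 25, 16, 11, 7, 23]
Algorithm: preorder visits root first, so consume preorder in order;
for each root, split the current inorder slice at that value into
left-subtree inorder and right-subtree inorder, then recurse.
Recursive splits:
  root=4; inorder splits into left=[3], right=[7, 11, 16, 23, 25]
  root=3; inorder splits into left=[], right=[]
  root=25; inorder splits into left=[7, 11, 16, 23], right=[]
  root=16; inorder splits into left=[7, 11], right=[23]
  root=11; inorder splits into left=[7], right=[]
  root=7; inorder splits into left=[], right=[]
  root=23; inorder splits into left=[], right=[]
Reconstructed level-order: [4, 3, 25, 16, 11, 23, 7]


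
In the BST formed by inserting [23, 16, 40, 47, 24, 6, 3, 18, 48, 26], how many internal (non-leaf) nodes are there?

Tree built from: [23, 16, 40, 47, 24, 6, 3, 18, 48, 26]
Tree (level-order array): [23, 16, 40, 6, 18, 24, 47, 3, None, None, None, None, 26, None, 48]
Rule: An internal node has at least one child.
Per-node child counts:
  node 23: 2 child(ren)
  node 16: 2 child(ren)
  node 6: 1 child(ren)
  node 3: 0 child(ren)
  node 18: 0 child(ren)
  node 40: 2 child(ren)
  node 24: 1 child(ren)
  node 26: 0 child(ren)
  node 47: 1 child(ren)
  node 48: 0 child(ren)
Matching nodes: [23, 16, 6, 40, 24, 47]
Count of internal (non-leaf) nodes: 6


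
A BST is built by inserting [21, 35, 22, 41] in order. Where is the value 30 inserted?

Starting tree (level order): [21, None, 35, 22, 41]
Insertion path: 21 -> 35 -> 22
Result: insert 30 as right child of 22
Final tree (level order): [21, None, 35, 22, 41, None, 30]


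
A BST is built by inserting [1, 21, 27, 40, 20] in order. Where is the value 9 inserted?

Starting tree (level order): [1, None, 21, 20, 27, None, None, None, 40]
Insertion path: 1 -> 21 -> 20
Result: insert 9 as left child of 20
Final tree (level order): [1, None, 21, 20, 27, 9, None, None, 40]


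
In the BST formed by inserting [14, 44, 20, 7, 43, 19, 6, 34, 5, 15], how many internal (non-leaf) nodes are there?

Tree built from: [14, 44, 20, 7, 43, 19, 6, 34, 5, 15]
Tree (level-order array): [14, 7, 44, 6, None, 20, None, 5, None, 19, 43, None, None, 15, None, 34]
Rule: An internal node has at least one child.
Per-node child counts:
  node 14: 2 child(ren)
  node 7: 1 child(ren)
  node 6: 1 child(ren)
  node 5: 0 child(ren)
  node 44: 1 child(ren)
  node 20: 2 child(ren)
  node 19: 1 child(ren)
  node 15: 0 child(ren)
  node 43: 1 child(ren)
  node 34: 0 child(ren)
Matching nodes: [14, 7, 6, 44, 20, 19, 43]
Count of internal (non-leaf) nodes: 7


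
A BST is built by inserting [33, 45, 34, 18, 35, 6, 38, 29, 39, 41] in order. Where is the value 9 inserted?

Starting tree (level order): [33, 18, 45, 6, 29, 34, None, None, None, None, None, None, 35, None, 38, None, 39, None, 41]
Insertion path: 33 -> 18 -> 6
Result: insert 9 as right child of 6
Final tree (level order): [33, 18, 45, 6, 29, 34, None, None, 9, None, None, None, 35, None, None, None, 38, None, 39, None, 41]


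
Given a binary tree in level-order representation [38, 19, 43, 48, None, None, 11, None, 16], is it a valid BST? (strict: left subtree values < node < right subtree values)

Level-order array: [38, 19, 43, 48, None, None, 11, None, 16]
Validate using subtree bounds (lo, hi): at each node, require lo < value < hi,
then recurse left with hi=value and right with lo=value.
Preorder trace (stopping at first violation):
  at node 38 with bounds (-inf, +inf): OK
  at node 19 with bounds (-inf, 38): OK
  at node 48 with bounds (-inf, 19): VIOLATION
Node 48 violates its bound: not (-inf < 48 < 19).
Result: Not a valid BST


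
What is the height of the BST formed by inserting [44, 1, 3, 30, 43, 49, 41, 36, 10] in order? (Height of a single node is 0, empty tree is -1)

Insertion order: [44, 1, 3, 30, 43, 49, 41, 36, 10]
Tree (level-order array): [44, 1, 49, None, 3, None, None, None, 30, 10, 43, None, None, 41, None, 36]
Compute height bottom-up (empty subtree = -1):
  height(10) = 1 + max(-1, -1) = 0
  height(36) = 1 + max(-1, -1) = 0
  height(41) = 1 + max(0, -1) = 1
  height(43) = 1 + max(1, -1) = 2
  height(30) = 1 + max(0, 2) = 3
  height(3) = 1 + max(-1, 3) = 4
  height(1) = 1 + max(-1, 4) = 5
  height(49) = 1 + max(-1, -1) = 0
  height(44) = 1 + max(5, 0) = 6
Height = 6


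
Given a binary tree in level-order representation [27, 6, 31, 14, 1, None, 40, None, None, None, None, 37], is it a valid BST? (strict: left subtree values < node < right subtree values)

Level-order array: [27, 6, 31, 14, 1, None, 40, None, None, None, None, 37]
Validate using subtree bounds (lo, hi): at each node, require lo < value < hi,
then recurse left with hi=value and right with lo=value.
Preorder trace (stopping at first violation):
  at node 27 with bounds (-inf, +inf): OK
  at node 6 with bounds (-inf, 27): OK
  at node 14 with bounds (-inf, 6): VIOLATION
Node 14 violates its bound: not (-inf < 14 < 6).
Result: Not a valid BST


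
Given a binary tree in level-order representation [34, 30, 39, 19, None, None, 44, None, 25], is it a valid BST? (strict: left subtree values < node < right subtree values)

Level-order array: [34, 30, 39, 19, None, None, 44, None, 25]
Validate using subtree bounds (lo, hi): at each node, require lo < value < hi,
then recurse left with hi=value and right with lo=value.
Preorder trace (stopping at first violation):
  at node 34 with bounds (-inf, +inf): OK
  at node 30 with bounds (-inf, 34): OK
  at node 19 with bounds (-inf, 30): OK
  at node 25 with bounds (19, 30): OK
  at node 39 with bounds (34, +inf): OK
  at node 44 with bounds (39, +inf): OK
No violation found at any node.
Result: Valid BST


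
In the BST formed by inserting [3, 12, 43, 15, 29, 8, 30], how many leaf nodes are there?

Tree built from: [3, 12, 43, 15, 29, 8, 30]
Tree (level-order array): [3, None, 12, 8, 43, None, None, 15, None, None, 29, None, 30]
Rule: A leaf has 0 children.
Per-node child counts:
  node 3: 1 child(ren)
  node 12: 2 child(ren)
  node 8: 0 child(ren)
  node 43: 1 child(ren)
  node 15: 1 child(ren)
  node 29: 1 child(ren)
  node 30: 0 child(ren)
Matching nodes: [8, 30]
Count of leaf nodes: 2


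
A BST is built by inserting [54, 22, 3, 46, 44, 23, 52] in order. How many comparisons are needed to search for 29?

Search path for 29: 54 -> 22 -> 46 -> 44 -> 23
Found: False
Comparisons: 5


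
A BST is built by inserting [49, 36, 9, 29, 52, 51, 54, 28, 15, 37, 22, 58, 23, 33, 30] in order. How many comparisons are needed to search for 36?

Search path for 36: 49 -> 36
Found: True
Comparisons: 2


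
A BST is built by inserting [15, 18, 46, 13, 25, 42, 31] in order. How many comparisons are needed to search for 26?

Search path for 26: 15 -> 18 -> 46 -> 25 -> 42 -> 31
Found: False
Comparisons: 6


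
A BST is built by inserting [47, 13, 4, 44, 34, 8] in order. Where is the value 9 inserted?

Starting tree (level order): [47, 13, None, 4, 44, None, 8, 34]
Insertion path: 47 -> 13 -> 4 -> 8
Result: insert 9 as right child of 8
Final tree (level order): [47, 13, None, 4, 44, None, 8, 34, None, None, 9]


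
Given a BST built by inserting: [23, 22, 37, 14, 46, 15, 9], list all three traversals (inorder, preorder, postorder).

Tree insertion order: [23, 22, 37, 14, 46, 15, 9]
Tree (level-order array): [23, 22, 37, 14, None, None, 46, 9, 15]
Inorder (L, root, R): [9, 14, 15, 22, 23, 37, 46]
Preorder (root, L, R): [23, 22, 14, 9, 15, 37, 46]
Postorder (L, R, root): [9, 15, 14, 22, 46, 37, 23]


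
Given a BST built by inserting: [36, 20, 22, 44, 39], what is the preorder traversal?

Tree insertion order: [36, 20, 22, 44, 39]
Tree (level-order array): [36, 20, 44, None, 22, 39]
Preorder traversal: [36, 20, 22, 44, 39]


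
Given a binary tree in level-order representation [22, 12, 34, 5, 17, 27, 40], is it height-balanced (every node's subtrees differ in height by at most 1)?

Tree (level-order array): [22, 12, 34, 5, 17, 27, 40]
Definition: a tree is height-balanced if, at every node, |h(left) - h(right)| <= 1 (empty subtree has height -1).
Bottom-up per-node check:
  node 5: h_left=-1, h_right=-1, diff=0 [OK], height=0
  node 17: h_left=-1, h_right=-1, diff=0 [OK], height=0
  node 12: h_left=0, h_right=0, diff=0 [OK], height=1
  node 27: h_left=-1, h_right=-1, diff=0 [OK], height=0
  node 40: h_left=-1, h_right=-1, diff=0 [OK], height=0
  node 34: h_left=0, h_right=0, diff=0 [OK], height=1
  node 22: h_left=1, h_right=1, diff=0 [OK], height=2
All nodes satisfy the balance condition.
Result: Balanced


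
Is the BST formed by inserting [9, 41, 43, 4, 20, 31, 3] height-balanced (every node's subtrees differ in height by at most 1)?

Tree (level-order array): [9, 4, 41, 3, None, 20, 43, None, None, None, 31]
Definition: a tree is height-balanced if, at every node, |h(left) - h(right)| <= 1 (empty subtree has height -1).
Bottom-up per-node check:
  node 3: h_left=-1, h_right=-1, diff=0 [OK], height=0
  node 4: h_left=0, h_right=-1, diff=1 [OK], height=1
  node 31: h_left=-1, h_right=-1, diff=0 [OK], height=0
  node 20: h_left=-1, h_right=0, diff=1 [OK], height=1
  node 43: h_left=-1, h_right=-1, diff=0 [OK], height=0
  node 41: h_left=1, h_right=0, diff=1 [OK], height=2
  node 9: h_left=1, h_right=2, diff=1 [OK], height=3
All nodes satisfy the balance condition.
Result: Balanced
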